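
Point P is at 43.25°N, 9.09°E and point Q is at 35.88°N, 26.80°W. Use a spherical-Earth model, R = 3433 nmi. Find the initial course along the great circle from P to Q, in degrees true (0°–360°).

267.2°

θ = atan2( sin Δλ·cos φ₂ ,  cos φ₁ sin φ₂ − sin φ₁ cos φ₂ cos Δλ )
  = atan2(-0.4750, -0.0229) = 267.24°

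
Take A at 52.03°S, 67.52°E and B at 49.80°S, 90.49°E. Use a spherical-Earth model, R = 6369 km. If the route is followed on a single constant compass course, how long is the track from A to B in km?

Rhumb course C = atan2(Δλ, Δψ) with Δψ = ln[tan(π/4+φ₂/2)/tan(π/4+φ₁/2)] = +0.0617, Δλ = +0.4009 → C = 81.24°
d = R·|Δφ| / |cos C| = 6369·0.03892 / 0.15223 = 1628 km

1628 km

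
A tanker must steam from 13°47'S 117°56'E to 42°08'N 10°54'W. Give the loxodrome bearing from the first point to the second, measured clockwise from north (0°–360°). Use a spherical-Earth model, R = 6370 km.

Meridional parts: M(φ₁)=-0.2429, M(φ₂)=+0.8123 → ΔM = +1.0552;  Δλ = -2.2486 rad
tan C = Δλ / ΔM = -2.1309 → C = 295.14°

295.1°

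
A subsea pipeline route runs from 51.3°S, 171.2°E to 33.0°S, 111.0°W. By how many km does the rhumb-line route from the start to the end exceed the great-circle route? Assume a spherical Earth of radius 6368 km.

Great circle: cos σ = sin φ₁ sin φ₂ + cos φ₁ cos φ₂ cos Δλ,  σ = 1.0053 rad → d_gc = 6401.5 km
Rhumb line: Δψ = +0.4357, q = Δφ/Δψ = 0.7330, d_rh = R√(Δφ²+q²Δλ²) = 6656.4 km
Excess = 6656.4 − 6401.5 = 254.9 ≈ 255 km

255 km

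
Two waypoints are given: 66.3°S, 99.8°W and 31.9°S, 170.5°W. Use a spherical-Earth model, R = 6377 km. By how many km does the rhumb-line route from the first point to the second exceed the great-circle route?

Great circle: cos σ = sin φ₁ sin φ₂ + cos φ₁ cos φ₂ cos Δλ,  σ = 0.9315 rad → d_gc = 5940.0 km
Rhumb line: Δψ = +0.9735, q = Δφ/Δψ = 0.6167, d_rh = R√(Δφ²+q²Δλ²) = 6181.4 km
Excess = 6181.4 − 5940.0 = 241.4 ≈ 241 km

241 km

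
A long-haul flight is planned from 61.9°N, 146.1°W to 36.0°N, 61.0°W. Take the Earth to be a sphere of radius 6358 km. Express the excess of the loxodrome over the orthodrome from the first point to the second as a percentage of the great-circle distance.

6.1%

Great circle: σ = 0.9872 rad → d_gc = Rσ = 6276.5 km
Rhumb: Δφ = -0.4520, Δλ = +1.4853, Δψ = -0.7110, q = Δφ/Δψ = 0.6358 → d_rh = R√(Δφ²+q²Δλ²) = 6656.4 km
Excess = (6656.4 − 6276.5) / 6276.5 = 379.9 / 6276.5 = 6.053% ≈ 6.1%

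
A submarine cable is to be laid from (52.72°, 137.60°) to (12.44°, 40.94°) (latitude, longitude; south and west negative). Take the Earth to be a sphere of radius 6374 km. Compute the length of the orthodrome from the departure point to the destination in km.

9356 km

cos σ = sin φ₁ sin φ₂ + cos φ₁ cos φ₂ cos Δλ
      = sin(52.72°)sin(12.44°) + cos(52.72°)cos(12.44°)cos(-96.66°) = 0.1028
σ = 84.099° → d = Rσ = 6374·1.46781 = 9356 km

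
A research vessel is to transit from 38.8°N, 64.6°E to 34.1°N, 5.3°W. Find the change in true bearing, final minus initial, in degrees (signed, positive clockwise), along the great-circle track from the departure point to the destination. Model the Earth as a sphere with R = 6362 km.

-45.1°

Initial bearing θ₁ = atan2(sin Δλ cos φ₂, cos φ₁ sin φ₂ − sin φ₁ cos φ₂ cos Δλ) = 288.40°
Final bearing θ₂ = (initial bearing from the destination back to the start) + 180° = 243.26°
Δθ = θ₂ − θ₁ = -45.1°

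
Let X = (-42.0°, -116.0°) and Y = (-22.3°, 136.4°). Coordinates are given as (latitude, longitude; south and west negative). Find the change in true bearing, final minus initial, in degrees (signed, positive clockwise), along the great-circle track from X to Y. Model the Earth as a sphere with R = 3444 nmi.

+72.9°

Initial bearing θ₁ = atan2(sin Δλ cos φ₂, cos φ₁ sin φ₂ − sin φ₁ cos φ₂ cos Δλ) = 241.99°
Final bearing θ₂ = (initial bearing from the destination back to the start) + 180° = 314.84°
Δθ = θ₂ − θ₁ = +72.9°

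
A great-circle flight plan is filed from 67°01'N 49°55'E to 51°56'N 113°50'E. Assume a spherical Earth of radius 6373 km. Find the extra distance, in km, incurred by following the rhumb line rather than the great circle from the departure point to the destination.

153 km

Great circle: cos σ = sin φ₁ sin φ₂ + cos φ₁ cos φ₂ cos Δλ,  σ = 0.5905 rad → d_gc = 3763.4 km
Rhumb line: Δψ = -0.5288, q = Δφ/Δψ = 0.4978, d_rh = R√(Δφ²+q²Δλ²) = 3916.8 km
Excess = 3916.8 − 3763.4 = 153.4 ≈ 153 km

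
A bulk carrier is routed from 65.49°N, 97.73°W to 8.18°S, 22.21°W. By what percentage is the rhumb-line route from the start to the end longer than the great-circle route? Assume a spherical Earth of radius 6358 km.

Great circle: σ = 1.5976 rad → d_gc = Rσ = 10157.5 km
Rhumb: Δφ = -1.2858, Δλ = +1.3181, Δψ = -1.6701, q = Δφ/Δψ = 0.7699 → d_rh = R√(Δφ²+q²Δλ²) = 10414.2 km
Excess = (10414.2 − 10157.5) / 10157.5 = 256.7 / 10157.5 = 2.53% ≈ 2.5%

2.5%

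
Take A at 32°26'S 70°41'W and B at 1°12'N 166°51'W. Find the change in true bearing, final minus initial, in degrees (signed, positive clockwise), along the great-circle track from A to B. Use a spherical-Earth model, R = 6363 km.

+34.8°

Initial bearing θ₁ = atan2(sin Δλ cos φ₂, cos φ₁ sin φ₂ − sin φ₁ cos φ₂ cos Δλ) = 267.70°
Final bearing θ₂ = (initial bearing from the destination back to the start) + 180° = 302.49°
Δθ = θ₂ − θ₁ = +34.8°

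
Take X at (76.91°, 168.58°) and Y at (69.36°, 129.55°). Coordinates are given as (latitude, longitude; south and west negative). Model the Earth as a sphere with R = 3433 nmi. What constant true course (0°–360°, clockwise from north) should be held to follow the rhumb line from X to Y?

Δψ = ln[tan(π/4+φ₂/2)/tan(π/4+φ₁/2)] = -0.4619
Δλ = -0.6812 rad (taken the short way round)
course = atan2(Δλ, Δψ) = 235.86°

235.9°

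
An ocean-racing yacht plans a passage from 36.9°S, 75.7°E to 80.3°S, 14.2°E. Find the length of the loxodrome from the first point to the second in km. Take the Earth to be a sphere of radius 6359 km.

Rhumb course C = atan2(Δλ, Δψ) with Δψ = ln[tan(π/4+φ₂/2)/tan(π/4+φ₁/2)] = -1.7731, Δλ = -1.0734 → C = 211.19°
d = R·|Δφ| / |cos C| = 6359·0.75747 / 0.85545 = 5631 km

5631 km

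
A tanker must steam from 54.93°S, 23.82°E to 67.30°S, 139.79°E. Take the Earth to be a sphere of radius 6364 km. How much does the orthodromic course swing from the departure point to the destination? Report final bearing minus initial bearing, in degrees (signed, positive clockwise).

-109.3°

At departure: θ₁ = atan2(sin Δλ cos φ₂, cos φ₁ sin φ₂ − sin φ₁ cos φ₂ cos Δλ) = 152.57°
At arrival: θ₂ = atan2(sin Δλ cos φ₁, −cos φ₂ sin φ₁ + sin φ₂ cos φ₁ cos Δλ) = 43.31°
Δθ = θ₂ − θ₁ = -109.3°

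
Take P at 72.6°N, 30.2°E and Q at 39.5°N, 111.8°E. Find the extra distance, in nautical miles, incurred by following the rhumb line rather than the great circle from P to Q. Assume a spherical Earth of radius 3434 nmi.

Great circle: cos σ = sin φ₁ sin φ₂ + cos φ₁ cos φ₂ cos Δλ,  σ = 0.8754 rad → d_gc = 3006.2 nmi
Rhumb line: Δψ = -1.1256, q = Δφ/Δψ = 0.5132, d_rh = R√(Δφ²+q²Δλ²) = 3199.4 nmi
Excess = 3199.4 − 3006.2 = 193.2 ≈ 193 nmi

193 nmi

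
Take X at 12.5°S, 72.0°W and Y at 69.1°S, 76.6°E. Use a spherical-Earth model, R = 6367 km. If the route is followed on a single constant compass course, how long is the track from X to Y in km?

Δψ = ln[tan(π/4+φ₂/2)/tan(π/4+φ₁/2)] = -1.4705;  Δφ = -0.9879 rad,  Δλ = +2.5936 rad
q = Δφ/Δψ = 0.6718
d = R·√(Δφ² + q²Δλ²) = 6367·2.00284 = 12752 km

12752 km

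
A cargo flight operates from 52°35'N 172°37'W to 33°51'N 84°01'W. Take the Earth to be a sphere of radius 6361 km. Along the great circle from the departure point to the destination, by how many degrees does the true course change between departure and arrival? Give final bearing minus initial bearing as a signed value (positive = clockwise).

+68.2°

At departure: θ₁ = atan2(sin Δλ cos φ₂, cos φ₁ sin φ₂ − sin φ₁ cos φ₂ cos Δλ) = 68.78°
At arrival: θ₂ = atan2(sin Δλ cos φ₁, −cos φ₂ sin φ₁ + sin φ₂ cos φ₁ cos Δλ) = 137.00°
Δθ = θ₂ − θ₁ = +68.2°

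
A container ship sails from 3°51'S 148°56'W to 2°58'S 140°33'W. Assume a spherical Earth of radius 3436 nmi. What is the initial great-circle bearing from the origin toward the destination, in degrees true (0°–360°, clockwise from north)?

84.2°

θ = atan2( sin Δλ·cos φ₂ ,  cos φ₁ sin φ₂ − sin φ₁ cos φ₂ cos Δλ )
  = atan2(+0.1456, +0.0147) = 84.23°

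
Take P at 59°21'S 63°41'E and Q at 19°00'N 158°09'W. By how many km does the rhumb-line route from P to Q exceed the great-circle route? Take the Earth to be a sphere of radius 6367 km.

Great circle: cos σ = sin φ₁ sin φ₂ + cos φ₁ cos φ₂ cos Δλ,  σ = 2.2643 rad → d_gc = 14416.8 km
Rhumb line: Δψ = +1.6324, q = Δφ/Δψ = 0.8377, d_rh = R√(Δφ²+q²Δλ²) = 15532.0 km
Excess = 15532.0 − 14416.8 = 1115.2 ≈ 1115 km

1115 km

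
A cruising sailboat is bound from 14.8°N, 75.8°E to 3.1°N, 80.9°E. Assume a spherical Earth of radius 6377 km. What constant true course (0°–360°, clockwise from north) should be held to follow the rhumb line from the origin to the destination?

Δψ = ln[tan(π/4+φ₂/2)/tan(π/4+φ₁/2)] = -0.2071
Δλ = +0.0890 rad (taken the short way round)
course = atan2(Δλ, Δψ) = 156.74°

156.7°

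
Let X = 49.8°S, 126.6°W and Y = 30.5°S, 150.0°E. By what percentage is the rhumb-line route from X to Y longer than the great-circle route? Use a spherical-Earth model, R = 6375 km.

Great circle: σ = 1.1023 rad → d_gc = Rσ = 7026.9 km
Rhumb: Δφ = +0.3368, Δλ = -1.4556, Δψ = +0.4459, q = Δφ/Δψ = 0.7555 → d_rh = R√(Δφ²+q²Δλ²) = 7332.3 km
Excess = (7332.3 − 7026.9) / 7026.9 = 305.4 / 7026.9 = 4.346% ≈ 4.3%

4.3%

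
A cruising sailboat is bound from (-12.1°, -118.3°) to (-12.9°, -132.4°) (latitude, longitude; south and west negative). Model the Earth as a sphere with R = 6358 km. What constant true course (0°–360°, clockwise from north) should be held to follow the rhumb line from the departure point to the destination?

266.7°

Δψ = ln[tan(π/4+φ₂/2)/tan(π/4+φ₁/2)] = -0.0143
Δλ = -0.2461 rad (taken the short way round)
course = atan2(Δλ, Δψ) = 266.67°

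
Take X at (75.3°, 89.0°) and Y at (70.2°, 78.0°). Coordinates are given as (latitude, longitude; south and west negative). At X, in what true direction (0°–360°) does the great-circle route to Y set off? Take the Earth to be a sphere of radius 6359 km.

218.0°

N = sin Δλ·cos φ₂ = -0.0646;  D = cos φ₁ sin φ₂ − sin φ₁ cos φ₂ cos Δλ = -0.0829
initial course = atan2(N, D) = 217.95°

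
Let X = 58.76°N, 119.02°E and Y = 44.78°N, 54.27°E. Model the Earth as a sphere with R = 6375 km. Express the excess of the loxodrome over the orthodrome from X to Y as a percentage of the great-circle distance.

Great circle: σ = 0.7086 rad → d_gc = Rσ = 4517.2 km
Rhumb: Δφ = -0.2440, Δλ = -1.1301, Δψ = -0.3985, q = Δφ/Δψ = 0.6123 → d_rh = R√(Δφ²+q²Δλ²) = 4677.3 km
Excess = (4677.3 − 4517.2) / 4517.2 = 160.1 / 4517.2 = 3.54% ≈ 3.5%

3.5%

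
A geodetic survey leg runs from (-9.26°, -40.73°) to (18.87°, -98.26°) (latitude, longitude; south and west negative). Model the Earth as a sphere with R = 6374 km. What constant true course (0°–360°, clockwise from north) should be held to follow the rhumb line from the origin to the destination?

Δψ = ln[tan(π/4+φ₂/2)/tan(π/4+φ₁/2)] = +0.4978
Δλ = -1.0041 rad (taken the short way round)
course = atan2(Δλ, Δψ) = 296.37°

296.4°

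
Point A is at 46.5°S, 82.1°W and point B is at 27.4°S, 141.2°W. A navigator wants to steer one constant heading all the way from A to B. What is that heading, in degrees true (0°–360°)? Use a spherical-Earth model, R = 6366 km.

Meridional parts: M(φ₁)=-0.9189, M(φ₂)=-0.4976 → ΔM = +0.4213;  Δλ = -1.0315 rad
tan C = Δλ / ΔM = -2.4482 → C = 292.22°

292.2°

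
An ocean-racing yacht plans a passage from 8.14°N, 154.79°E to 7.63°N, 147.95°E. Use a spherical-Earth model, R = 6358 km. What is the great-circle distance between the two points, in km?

754 km

cos σ = sin φ₁ sin φ₂ + cos φ₁ cos φ₂ cos Δλ
      = sin(8.14°)sin(7.63°) + cos(8.14°)cos(7.63°)cos(-6.84°) = 0.9930
σ = 6.794° → d = Rσ = 6358·0.11858 = 754 km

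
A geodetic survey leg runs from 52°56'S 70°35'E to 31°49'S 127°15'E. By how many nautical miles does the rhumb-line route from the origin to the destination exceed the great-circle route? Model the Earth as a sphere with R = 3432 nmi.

Great circle: cos σ = sin φ₁ sin φ₂ + cos φ₁ cos φ₂ cos Δλ,  σ = 0.7924 rad → d_gc = 2719.6 nmi
Rhumb line: Δψ = +0.5066, q = Δφ/Δψ = 0.7275, d_rh = R√(Δφ²+q²Δλ²) = 2774.3 nmi
Excess = 2774.3 − 2719.6 = 54.7 ≈ 55 nmi

55 nmi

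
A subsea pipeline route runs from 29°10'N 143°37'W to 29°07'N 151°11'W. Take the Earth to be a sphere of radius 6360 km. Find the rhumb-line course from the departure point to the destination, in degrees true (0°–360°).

269.6°

Δψ = ln[tan(π/4+φ₂/2)/tan(π/4+φ₁/2)] = -0.0010
Δλ = -0.1321 rad (taken the short way round)
course = atan2(Δλ, Δψ) = 269.57°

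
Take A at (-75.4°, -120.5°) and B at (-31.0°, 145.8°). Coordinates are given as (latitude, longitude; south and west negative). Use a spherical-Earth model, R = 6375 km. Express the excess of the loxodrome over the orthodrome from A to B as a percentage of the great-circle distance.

Great circle: σ = 1.0650 rad → d_gc = Rσ = 6789.7 km
Rhumb: Δφ = +0.7749, Δλ = -1.6354, Δψ = +1.4854, q = Δφ/Δψ = 0.5217 → d_rh = R√(Δφ²+q²Δλ²) = 7347.7 km
Excess = (7347.7 − 6789.7) / 6789.7 = 558.0 / 6789.7 = 8.22% ≈ 8.2%

8.2%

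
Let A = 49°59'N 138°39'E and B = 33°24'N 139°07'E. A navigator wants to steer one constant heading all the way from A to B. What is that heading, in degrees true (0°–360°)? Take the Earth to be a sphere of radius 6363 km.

Meridional parts: M(φ₁)=+1.0102, M(φ₂)=+0.6191 → ΔM = -0.3912;  Δλ = +0.0081 rad
tan C = Δλ / ΔM = -0.0208 → C = 178.81°

178.8°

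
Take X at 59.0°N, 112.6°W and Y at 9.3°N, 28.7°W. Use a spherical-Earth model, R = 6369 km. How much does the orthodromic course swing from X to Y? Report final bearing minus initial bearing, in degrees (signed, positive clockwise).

+58.2°

Initial bearing θ₁ = atan2(sin Δλ cos φ₂, cos φ₁ sin φ₂ − sin φ₁ cos φ₂ cos Δλ) = 90.39°
Final bearing θ₂ = (initial bearing from the destination back to the start) + 180° = 148.54°
Δθ = θ₂ − θ₁ = +58.2°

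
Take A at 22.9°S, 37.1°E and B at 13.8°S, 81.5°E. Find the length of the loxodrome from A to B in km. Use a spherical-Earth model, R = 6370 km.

4787 km

Δψ = ln[tan(π/4+φ₂/2)/tan(π/4+φ₁/2)] = +0.1675;  Δφ = +0.1588 rad,  Δλ = +0.7749 rad
q = Δφ/Δψ = 0.9479
d = R·√(Δφ² + q²Δλ²) = 6370·0.75155 = 4787 km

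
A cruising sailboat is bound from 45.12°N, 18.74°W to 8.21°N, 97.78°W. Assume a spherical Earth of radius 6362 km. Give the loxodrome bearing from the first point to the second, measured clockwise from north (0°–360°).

Meridional parts: M(φ₁)=+0.8843, M(φ₂)=+0.1438 → ΔM = -0.7406;  Δλ = -1.3795 rad
tan C = Δλ / ΔM = +1.8628 → C = 241.77°

241.8°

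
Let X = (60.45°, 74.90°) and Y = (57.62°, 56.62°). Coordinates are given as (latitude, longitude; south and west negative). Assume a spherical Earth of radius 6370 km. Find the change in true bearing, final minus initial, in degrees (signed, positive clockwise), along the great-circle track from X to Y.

-15.7°

Initial bearing θ₁ = atan2(sin Δλ cos φ₂, cos φ₁ sin φ₂ − sin φ₁ cos φ₂ cos Δλ) = 261.25°
Final bearing θ₂ = (initial bearing from the destination back to the start) + 180° = 245.53°
Δθ = θ₂ − θ₁ = -15.7°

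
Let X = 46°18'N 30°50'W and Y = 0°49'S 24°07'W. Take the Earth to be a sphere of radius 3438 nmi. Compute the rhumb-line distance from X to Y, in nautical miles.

2850 nmi

Δψ = ln[tan(π/4+φ₂/2)/tan(π/4+φ₁/2)] = -0.9281;  Δφ = -0.8223 rad,  Δλ = +0.1172 rad
q = Δφ/Δψ = 0.8861
d = R·√(Δφ² + q²Δλ²) = 3438·0.82888 = 2850 nmi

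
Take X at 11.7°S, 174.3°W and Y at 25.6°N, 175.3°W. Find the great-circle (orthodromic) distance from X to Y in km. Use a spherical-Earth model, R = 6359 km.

cos σ = sin φ₁ sin φ₂ + cos φ₁ cos φ₂ cos Δλ
      = sin(-11.70°)sin(25.60°) + cos(-11.70°)cos(25.60°)cos(-1.00°) = 0.7953
σ = 37.313° → d = Rσ = 6359·0.65123 = 4141 km

4141 km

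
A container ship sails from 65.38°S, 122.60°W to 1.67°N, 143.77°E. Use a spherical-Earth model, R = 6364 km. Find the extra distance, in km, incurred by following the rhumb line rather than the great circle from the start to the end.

484 km

Great circle: cos σ = sin φ₁ sin φ₂ + cos φ₁ cos φ₂ cos Δλ,  σ = 1.6237 rad → d_gc = 10333.1 km
Rhumb line: Δψ = +1.5514, q = Δφ/Δψ = 0.7543, d_rh = R√(Δφ²+q²Δλ²) = 10816.8 km
Excess = 10816.8 − 10333.1 = 483.7 ≈ 484 km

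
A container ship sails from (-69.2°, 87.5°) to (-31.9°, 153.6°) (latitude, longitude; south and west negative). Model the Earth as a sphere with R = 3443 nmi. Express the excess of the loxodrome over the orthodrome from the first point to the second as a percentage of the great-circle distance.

3.7%

Great circle: σ = 0.9070 rad → d_gc = Rσ = 3122.7 nmi
Rhumb: Δφ = +0.6510, Δλ = +1.1537, Δψ = +1.1074, q = Δφ/Δψ = 0.5879 → d_rh = R√(Δφ²+q²Δλ²) = 3236.8 nmi
Excess = (3236.8 − 3122.7) / 3122.7 = 114.1 / 3122.7 = 3.654% ≈ 3.7%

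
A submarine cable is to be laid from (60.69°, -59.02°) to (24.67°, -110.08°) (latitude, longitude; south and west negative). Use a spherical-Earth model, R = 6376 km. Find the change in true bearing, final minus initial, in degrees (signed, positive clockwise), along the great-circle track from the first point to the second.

At departure: θ₁ = atan2(sin Δλ cos φ₂, cos φ₁ sin φ₂ − sin φ₁ cos φ₂ cos Δλ) = 247.44°
At arrival: θ₂ = atan2(sin Δλ cos φ₁, −cos φ₂ sin φ₁ + sin φ₂ cos φ₁ cos Δλ) = 209.83°
Δθ = θ₂ − θ₁ = -37.6°

-37.6°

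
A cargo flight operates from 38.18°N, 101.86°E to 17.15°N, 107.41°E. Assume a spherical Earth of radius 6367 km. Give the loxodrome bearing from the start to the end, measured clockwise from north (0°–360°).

Meridional parts: M(φ₁)=+0.7220, M(φ₂)=+0.3039 → ΔM = -0.4181;  Δλ = +0.0969 rad
tan C = Δλ / ΔM = -0.2317 → C = 166.96°

167.0°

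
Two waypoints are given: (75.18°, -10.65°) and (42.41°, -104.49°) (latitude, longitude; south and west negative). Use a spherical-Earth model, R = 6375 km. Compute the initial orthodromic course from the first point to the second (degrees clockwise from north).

N = sin Δλ·cos φ₂ = -0.7367;  D = cos φ₁ sin φ₂ − sin φ₁ cos φ₂ cos Δλ = +0.2203
initial course = atan2(N, D) = 286.65°

286.6°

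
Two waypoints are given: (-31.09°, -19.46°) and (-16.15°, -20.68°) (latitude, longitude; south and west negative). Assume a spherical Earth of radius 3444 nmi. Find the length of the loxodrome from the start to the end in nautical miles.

901 nmi

Rhumb course C = atan2(Δλ, Δψ) with Δψ = ln[tan(π/4+φ₂/2)/tan(π/4+φ₁/2)] = +0.2857, Δλ = -0.0213 → C = 355.74°
d = R·|Δφ| / |cos C| = 3444·0.26075 / 0.99723 = 901 nmi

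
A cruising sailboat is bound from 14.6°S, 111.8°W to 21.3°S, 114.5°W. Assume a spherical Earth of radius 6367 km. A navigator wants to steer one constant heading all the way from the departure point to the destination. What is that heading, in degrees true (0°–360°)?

Meridional parts: M(φ₁)=-0.2576, M(φ₂)=-0.3806 → ΔM = -0.1230;  Δλ = -0.0471 rad
tan C = Δλ / ΔM = +0.3831 → C = 200.96°

201.0°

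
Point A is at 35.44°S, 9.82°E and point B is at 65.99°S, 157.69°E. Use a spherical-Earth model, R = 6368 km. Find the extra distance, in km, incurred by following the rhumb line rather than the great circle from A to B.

Great circle: cos σ = sin φ₁ sin φ₂ + cos φ₁ cos φ₂ cos Δλ,  σ = 1.3192 rad → d_gc = 8400.7 km
Rhumb line: Δψ = -0.8859, q = Δφ/Δψ = 0.6019, d_rh = R√(Δφ²+q²Δλ²) = 10458.3 km
Excess = 10458.3 − 8400.7 = 2057.6 ≈ 2058 km

2058 km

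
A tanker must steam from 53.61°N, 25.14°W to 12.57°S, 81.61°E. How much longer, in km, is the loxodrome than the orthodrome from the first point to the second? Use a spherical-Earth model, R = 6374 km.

410 km

Great circle: cos σ = sin φ₁ sin φ₂ + cos φ₁ cos φ₂ cos Δλ,  σ = 1.9199 rad → d_gc = 12237.6 km
Rhumb line: Δψ = -1.3338, q = Δφ/Δψ = 0.8660, d_rh = R√(Δφ²+q²Δλ²) = 12647.8 km
Excess = 12647.8 − 12237.6 = 410.2 ≈ 410 km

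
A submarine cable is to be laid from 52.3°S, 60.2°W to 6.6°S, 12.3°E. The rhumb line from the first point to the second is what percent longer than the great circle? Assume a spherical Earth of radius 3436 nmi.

2.1%

Great circle: σ = 1.2936 rad → d_gc = Rσ = 4445.0 nmi
Rhumb: Δφ = +0.7976, Δλ = +1.2654, Δψ = +0.9592, q = Δφ/Δψ = 0.8315 → d_rh = R√(Δφ²+q²Δλ²) = 4536.6 nmi
Excess = (4536.6 − 4445.0) / 4445.0 = 91.6 / 4445.0 = 2.06% ≈ 2.1%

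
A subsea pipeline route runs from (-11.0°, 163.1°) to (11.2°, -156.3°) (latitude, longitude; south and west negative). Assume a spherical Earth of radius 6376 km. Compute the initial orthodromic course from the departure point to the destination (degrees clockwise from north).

62.5°

θ = atan2( sin Δλ·cos φ₂ ,  cos φ₁ sin φ₂ − sin φ₁ cos φ₂ cos Δλ )
  = atan2(+0.6384, +0.3328) = 62.47°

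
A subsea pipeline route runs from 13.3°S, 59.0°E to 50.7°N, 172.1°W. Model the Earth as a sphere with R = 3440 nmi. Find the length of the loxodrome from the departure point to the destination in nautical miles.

7844 nmi

Δψ = ln[tan(π/4+φ₂/2)/tan(π/4+φ₁/2)] = +1.2641;  Δφ = +1.1170 rad,  Δλ = +2.2497 rad
q = Δφ/Δψ = 0.8837
d = R·√(Δφ² + q²Δλ²) = 3440·2.28032 = 7844 nmi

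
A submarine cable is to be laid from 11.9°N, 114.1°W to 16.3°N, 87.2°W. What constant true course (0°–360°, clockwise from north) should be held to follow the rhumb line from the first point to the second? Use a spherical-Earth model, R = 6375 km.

Meridional parts: M(φ₁)=+0.2092, M(φ₂)=+0.2884 → ΔM = +0.0792;  Δλ = +0.4695 rad
tan C = Δλ / ΔM = +5.9278 → C = 80.42°

80.4°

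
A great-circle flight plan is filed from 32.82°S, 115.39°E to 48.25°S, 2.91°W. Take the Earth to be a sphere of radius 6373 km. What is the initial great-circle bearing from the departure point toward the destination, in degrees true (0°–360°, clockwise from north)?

N = sin Δλ·cos φ₂ = -0.5863;  D = cos φ₁ sin φ₂ − sin φ₁ cos φ₂ cos Δλ = -0.7981
initial course = atan2(N, D) = 216.30°

216.3°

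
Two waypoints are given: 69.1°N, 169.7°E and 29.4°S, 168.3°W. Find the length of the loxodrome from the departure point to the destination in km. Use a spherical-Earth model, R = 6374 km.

11119 km

Rhumb course C = atan2(Δλ, Δψ) with Δψ = ln[tan(π/4+φ₂/2)/tan(π/4+φ₁/2)] = -2.2277, Δλ = +0.3840 → C = 170.22°
d = R·|Δφ| / |cos C| = 6374·1.71915 / 0.98547 = 11119 km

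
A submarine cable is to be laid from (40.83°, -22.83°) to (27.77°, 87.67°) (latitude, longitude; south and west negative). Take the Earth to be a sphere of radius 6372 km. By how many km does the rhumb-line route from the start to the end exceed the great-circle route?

651 km

Great circle: cos σ = sin φ₁ sin φ₂ + cos φ₁ cos φ₂ cos Δλ,  σ = 1.5006 rad → d_gc = 9561.7 km
Rhumb line: Δψ = -0.2771, q = Δφ/Δψ = 0.8226, d_rh = R√(Δφ²+q²Δλ²) = 10213.1 km
Excess = 10213.1 − 9561.7 = 651.4 ≈ 651 km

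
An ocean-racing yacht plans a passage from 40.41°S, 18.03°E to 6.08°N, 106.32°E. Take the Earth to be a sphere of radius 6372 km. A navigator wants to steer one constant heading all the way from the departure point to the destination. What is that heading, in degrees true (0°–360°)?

60.3°

Δψ = ln[tan(π/4+φ₂/2)/tan(π/4+φ₁/2)] = +0.8786
Δλ = +1.5410 rad (taken the short way round)
course = atan2(Δλ, Δψ) = 60.31°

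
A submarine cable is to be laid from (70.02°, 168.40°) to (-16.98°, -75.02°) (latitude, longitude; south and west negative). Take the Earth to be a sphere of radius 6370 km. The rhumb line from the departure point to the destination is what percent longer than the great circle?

Great circle: σ = 2.0050 rad → d_gc = Rσ = 12771.8 km
Rhumb: Δφ = -1.5184, Δλ = +2.0347, Δψ = -2.0372, q = Δφ/Δψ = 0.7453 → d_rh = R√(Δφ²+q²Δλ²) = 13670.4 km
Excess = (13670.4 − 12771.8) / 12771.8 = 898.6 / 12771.8 = 7.04% ≈ 7.0%

7.0%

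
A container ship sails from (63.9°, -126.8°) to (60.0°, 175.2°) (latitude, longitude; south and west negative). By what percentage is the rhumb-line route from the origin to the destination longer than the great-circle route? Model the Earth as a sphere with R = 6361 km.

3.5%

Great circle: σ = 0.4640 rad → d_gc = Rσ = 2951.3 km
Rhumb: Δφ = -0.0681, Δλ = -1.0123, Δψ = -0.1450, q = Δφ/Δψ = 0.4695 → d_rh = R√(Δφ²+q²Δλ²) = 3054.1 km
Excess = (3054.1 − 2951.3) / 2951.3 = 102.8 / 2951.3 = 3.48% ≈ 3.5%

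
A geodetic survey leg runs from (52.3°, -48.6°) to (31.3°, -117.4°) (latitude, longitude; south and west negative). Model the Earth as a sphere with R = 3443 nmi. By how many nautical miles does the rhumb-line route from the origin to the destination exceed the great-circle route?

96 nmi

Great circle: cos σ = sin φ₁ sin φ₂ + cos φ₁ cos φ₂ cos Δλ,  σ = 0.9273 rad → d_gc = 3192.6 nmi
Rhumb line: Δψ = -0.4990, q = Δφ/Δψ = 0.7345, d_rh = R√(Δφ²+q²Δλ²) = 3288.4 nmi
Excess = 3288.4 − 3192.6 = 95.8 ≈ 96 nmi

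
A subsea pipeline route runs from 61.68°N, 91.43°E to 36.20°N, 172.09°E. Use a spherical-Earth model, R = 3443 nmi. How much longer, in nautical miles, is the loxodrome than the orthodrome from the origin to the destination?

175 nmi

Great circle: cos σ = sin φ₁ sin φ₂ + cos φ₁ cos φ₂ cos Δλ,  σ = 0.9496 rad → d_gc = 3269.3 nmi
Rhumb line: Δψ = -0.6986, q = Δφ/Δψ = 0.6366, d_rh = R√(Δφ²+q²Δλ²) = 3444.7 nmi
Excess = 3444.7 − 3269.3 = 175.4 ≈ 175 nmi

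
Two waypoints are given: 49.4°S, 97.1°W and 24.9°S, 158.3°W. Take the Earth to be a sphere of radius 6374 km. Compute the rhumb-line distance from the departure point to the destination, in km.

Rhumb course C = atan2(Δλ, Δψ) with Δψ = ln[tan(π/4+φ₂/2)/tan(π/4+φ₁/2)] = +0.5455, Δλ = -1.0681 → C = 297.06°
d = R·|Δφ| / |cos C| = 6374·0.42761 / 0.45485 = 5992 km

5992 km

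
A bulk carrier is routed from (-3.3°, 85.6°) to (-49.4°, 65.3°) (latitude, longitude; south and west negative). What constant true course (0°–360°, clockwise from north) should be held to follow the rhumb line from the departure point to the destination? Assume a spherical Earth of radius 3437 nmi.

Meridional parts: M(φ₁)=-0.0576, M(φ₂)=-0.9945 → ΔM = -0.9369;  Δλ = -0.3543 rad
tan C = Δλ / ΔM = +0.3782 → C = 200.72°

200.7°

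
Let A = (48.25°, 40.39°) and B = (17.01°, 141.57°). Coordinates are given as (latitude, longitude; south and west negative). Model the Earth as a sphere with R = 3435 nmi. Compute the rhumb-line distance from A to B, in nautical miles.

5331 nmi

Δψ = ln[tan(π/4+φ₂/2)/tan(π/4+φ₁/2)] = -0.6627;  Δφ = -0.5452 rad,  Δλ = +1.7659 rad
q = Δφ/Δψ = 0.8228
d = R·√(Δφ² + q²Δλ²) = 3435·1.55194 = 5331 nmi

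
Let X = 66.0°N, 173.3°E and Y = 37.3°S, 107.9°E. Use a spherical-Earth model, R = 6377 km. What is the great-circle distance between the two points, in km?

12773 km

cos σ = sin φ₁ sin φ₂ + cos φ₁ cos φ₂ cos Δλ
      = sin(66.00°)sin(-37.30°) + cos(66.00°)cos(-37.30°)cos(-65.40°) = -0.4189
σ = 114.766° → d = Rσ = 6377·2.00304 = 12773 km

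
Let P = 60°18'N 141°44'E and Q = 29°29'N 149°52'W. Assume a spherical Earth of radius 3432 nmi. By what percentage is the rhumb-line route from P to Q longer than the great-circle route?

Great circle: σ = 0.9443 rad → d_gc = Rσ = 3240.9 nmi
Rhumb: Δφ = -0.5379, Δλ = +1.1938, Δψ = -0.7886, q = Δφ/Δψ = 0.6821 → d_rh = R√(Δφ²+q²Δλ²) = 3349.2 nmi
Excess = (3349.2 − 3240.9) / 3240.9 = 108.3 / 3240.9 = 3.34% ≈ 3.3%

3.3%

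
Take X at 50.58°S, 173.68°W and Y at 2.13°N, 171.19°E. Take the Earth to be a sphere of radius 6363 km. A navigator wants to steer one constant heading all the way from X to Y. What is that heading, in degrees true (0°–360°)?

Δψ = ln[tan(π/4+φ₂/2)/tan(π/4+φ₁/2)] = +1.0637
Δλ = -0.2641 rad (taken the short way round)
course = atan2(Δλ, Δψ) = 346.06°

346.1°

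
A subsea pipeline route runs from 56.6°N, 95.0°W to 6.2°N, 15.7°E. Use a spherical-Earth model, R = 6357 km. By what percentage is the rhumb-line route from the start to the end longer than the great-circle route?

Great circle: σ = 1.6743 rad → d_gc = Rσ = 10643.3 km
Rhumb: Δφ = -0.8796, Δλ = +1.9321, Δψ = -1.0955, q = Δφ/Δψ = 0.8030 → d_rh = R√(Δφ²+q²Δλ²) = 11337.2 km
Excess = (11337.2 − 10643.3) / 10643.3 = 693.9 / 10643.3 = 6.52% ≈ 6.5%

6.5%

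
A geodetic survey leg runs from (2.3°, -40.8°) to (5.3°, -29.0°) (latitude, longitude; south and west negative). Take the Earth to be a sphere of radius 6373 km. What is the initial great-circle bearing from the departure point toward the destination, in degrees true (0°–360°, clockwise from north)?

N = sin Δλ·cos φ₂ = +0.2036;  D = cos φ₁ sin φ₂ − sin φ₁ cos φ₂ cos Δλ = +0.0532
initial course = atan2(N, D) = 75.36°

75.4°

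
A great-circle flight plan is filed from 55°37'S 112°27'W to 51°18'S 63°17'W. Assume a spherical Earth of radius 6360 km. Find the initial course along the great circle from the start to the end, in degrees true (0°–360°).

N = sin Δλ·cos φ₂ = +0.4731;  D = cos φ₁ sin φ₂ − sin φ₁ cos φ₂ cos Δλ = -0.1033
initial course = atan2(N, D) = 102.32°

102.3°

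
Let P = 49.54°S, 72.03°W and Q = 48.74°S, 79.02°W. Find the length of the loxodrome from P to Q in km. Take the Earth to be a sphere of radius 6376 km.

Δψ = ln[tan(π/4+φ₂/2)/tan(π/4+φ₁/2)] = +0.0213;  Δφ = +0.0140 rad,  Δλ = -0.1220 rad
q = Δφ/Δψ = 0.6542
d = R·√(Δφ² + q²Δλ²) = 6376·0.08102 = 517 km

517 km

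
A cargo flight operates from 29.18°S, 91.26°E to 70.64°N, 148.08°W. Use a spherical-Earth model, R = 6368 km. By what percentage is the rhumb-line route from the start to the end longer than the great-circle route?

Great circle: σ = 2.2238 rad → d_gc = Rσ = 14161.2 km
Rhumb: Δφ = +1.7422, Δλ = +2.1059, Δψ = +2.3014, q = Δφ/Δψ = 0.7570 → d_rh = R√(Δφ²+q²Δλ²) = 15038.0 km
Excess = (15038.0 − 14161.2) / 14161.2 = 876.8 / 14161.2 = 6.19% ≈ 6.2%

6.2%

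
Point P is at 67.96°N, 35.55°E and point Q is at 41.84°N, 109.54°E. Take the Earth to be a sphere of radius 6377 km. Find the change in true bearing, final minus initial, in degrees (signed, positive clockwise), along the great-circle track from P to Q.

At departure: θ₁ = atan2(sin Δλ cos φ₂, cos φ₁ sin φ₂ − sin φ₁ cos φ₂ cos Δλ) = 85.22°
At arrival: θ₂ = atan2(sin Δλ cos φ₁, −cos φ₂ sin φ₁ + sin φ₂ cos φ₁ cos Δλ) = 149.87°
Δθ = θ₂ − θ₁ = +64.6°

+64.6°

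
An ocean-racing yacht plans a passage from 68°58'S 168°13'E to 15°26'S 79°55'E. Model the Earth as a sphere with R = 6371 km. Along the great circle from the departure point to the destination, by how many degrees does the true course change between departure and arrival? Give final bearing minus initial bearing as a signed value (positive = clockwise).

+72.3°

At departure: θ₁ = atan2(sin Δλ cos φ₂, cos φ₁ sin φ₂ − sin φ₁ cos φ₂ cos Δλ) = 265.91°
At arrival: θ₂ = atan2(sin Δλ cos φ₁, −cos φ₂ sin φ₁ + sin φ₂ cos φ₁ cos Δλ) = 338.20°
Δθ = θ₂ − θ₁ = +72.3°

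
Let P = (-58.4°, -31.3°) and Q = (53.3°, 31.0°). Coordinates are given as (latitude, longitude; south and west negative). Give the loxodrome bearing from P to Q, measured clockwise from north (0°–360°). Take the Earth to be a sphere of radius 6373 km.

Δψ = ln[tan(π/4+φ₂/2)/tan(π/4+φ₁/2)] = +2.3660
Δλ = +1.0873 rad (taken the short way round)
course = atan2(Δλ, Δψ) = 24.68°

24.7°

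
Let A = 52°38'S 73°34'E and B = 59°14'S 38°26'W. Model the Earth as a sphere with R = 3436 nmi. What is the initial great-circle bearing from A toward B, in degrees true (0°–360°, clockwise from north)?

215.1°

N = sin Δλ·cos φ₂ = -0.4743;  D = cos φ₁ sin φ₂ − sin φ₁ cos φ₂ cos Δλ = -0.6738
initial course = atan2(N, D) = 215.14°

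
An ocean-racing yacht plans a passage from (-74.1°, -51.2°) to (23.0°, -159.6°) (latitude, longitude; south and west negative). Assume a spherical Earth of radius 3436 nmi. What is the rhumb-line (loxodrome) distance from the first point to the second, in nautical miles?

7437 nmi

Rhumb course C = atan2(Δλ, Δψ) with Δψ = ln[tan(π/4+φ₂/2)/tan(π/4+φ₁/2)] = +2.3813, Δλ = -1.8919 → C = 321.53°
d = R·|Δφ| / |cos C| = 3436·1.69471 / 0.78296 = 7437 nmi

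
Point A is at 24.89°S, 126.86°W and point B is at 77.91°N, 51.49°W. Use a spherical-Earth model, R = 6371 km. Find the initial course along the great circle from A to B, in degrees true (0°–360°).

N = sin Δλ·cos φ₂ = +0.2027;  D = cos φ₁ sin φ₂ − sin φ₁ cos φ₂ cos Δλ = +0.9093
initial course = atan2(N, D) = 12.56°

12.6°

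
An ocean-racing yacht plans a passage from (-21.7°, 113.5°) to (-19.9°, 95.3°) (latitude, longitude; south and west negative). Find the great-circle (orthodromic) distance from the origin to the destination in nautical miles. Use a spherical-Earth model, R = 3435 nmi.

1025 nmi

cos σ = sin φ₁ sin φ₂ + cos φ₁ cos φ₂ cos Δλ
      = sin(-21.70°)sin(-19.90°) + cos(-21.70°)cos(-19.90°)cos(-18.20°) = 0.9558
σ = 17.099° → d = Rσ = 3435·0.29843 = 1025 nmi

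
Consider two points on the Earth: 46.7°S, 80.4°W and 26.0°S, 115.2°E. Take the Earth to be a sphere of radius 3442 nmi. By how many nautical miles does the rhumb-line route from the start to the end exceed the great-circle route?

1597 nmi

Great circle: cos σ = sin φ₁ sin φ₂ + cos φ₁ cos φ₂ cos Δλ,  σ = 1.8490 rad → d_gc = 6364.4 nmi
Rhumb line: Δψ = +0.4538, q = Δφ/Δψ = 0.7962, d_rh = R√(Δφ²+q²Δλ²) = 7961.1 nmi
Excess = 7961.1 − 6364.4 = 1596.7 ≈ 1597 nmi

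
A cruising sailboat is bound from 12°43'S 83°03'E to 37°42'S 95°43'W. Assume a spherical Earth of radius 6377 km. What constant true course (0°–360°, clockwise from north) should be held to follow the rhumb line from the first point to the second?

Δψ = ln[tan(π/4+φ₂/2)/tan(π/4+φ₁/2)] = -0.4876
Δλ = -3.1201 rad (taken the short way round)
course = atan2(Δλ, Δψ) = 261.12°

261.1°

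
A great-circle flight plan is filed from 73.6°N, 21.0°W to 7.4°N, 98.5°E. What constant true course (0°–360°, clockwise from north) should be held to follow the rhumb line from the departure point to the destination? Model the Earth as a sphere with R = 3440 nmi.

Meridional parts: M(φ₁)=+1.9372, M(φ₂)=+0.1295 → ΔM = -1.8077;  Δλ = +2.0857 rad
tan C = Δλ / ΔM = -1.1538 → C = 130.92°

130.9°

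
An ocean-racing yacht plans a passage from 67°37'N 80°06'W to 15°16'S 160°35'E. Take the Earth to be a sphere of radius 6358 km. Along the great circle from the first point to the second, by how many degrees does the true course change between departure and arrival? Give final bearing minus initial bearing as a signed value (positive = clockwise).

Initial bearing θ₁ = atan2(sin Δλ cos φ₂, cos φ₁ sin φ₂ − sin φ₁ cos φ₂ cos Δλ) = 291.80°
Final bearing θ₂ = (initial bearing from the destination back to the start) + 180° = 201.50°
Δθ = θ₂ − θ₁ = -90.3°

-90.3°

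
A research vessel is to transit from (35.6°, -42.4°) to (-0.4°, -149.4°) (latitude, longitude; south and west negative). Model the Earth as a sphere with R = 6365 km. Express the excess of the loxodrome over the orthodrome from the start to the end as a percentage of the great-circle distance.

Great circle: σ = 1.8150 rad → d_gc = Rσ = 11552.5 km
Rhumb: Δφ = -0.6283, Δλ = -1.8675, Δψ = -0.6726, q = Δφ/Δψ = 0.9341 → d_rh = R√(Δφ²+q²Δλ²) = 11801.5 km
Excess = (11801.5 − 11552.5) / 11552.5 = 249.0 / 11552.5 = 2.16% ≈ 2.2%

2.2%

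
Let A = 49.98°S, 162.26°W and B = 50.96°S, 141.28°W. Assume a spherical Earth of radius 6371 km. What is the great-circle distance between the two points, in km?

1484 km

Haversine: a = sin²(Δφ/2)+cos φ₁ cos φ₂ sin²(Δλ/2) = 0.01350;  σ = 2·atan2(√a,√(1−a))
σ = 13.344° → d = Rσ = 6371·0.23290 = 1484 km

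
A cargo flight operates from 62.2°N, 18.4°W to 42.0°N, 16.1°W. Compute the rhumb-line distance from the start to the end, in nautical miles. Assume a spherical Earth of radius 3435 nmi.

1214 nmi

Rhumb course C = atan2(Δλ, Δψ) with Δψ = ln[tan(π/4+φ₂/2)/tan(π/4+φ₁/2)] = -0.5873, Δλ = +0.0401 → C = 176.09°
d = R·|Δφ| / |cos C| = 3435·0.35256 / 0.99767 = 1214 nmi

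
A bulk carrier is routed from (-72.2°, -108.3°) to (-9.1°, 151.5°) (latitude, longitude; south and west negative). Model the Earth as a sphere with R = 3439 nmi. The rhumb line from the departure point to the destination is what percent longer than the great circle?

Great circle: σ = 1.4735 rad → d_gc = Rσ = 5067.4 nmi
Rhumb: Δφ = +1.1013, Δλ = -1.7488, Δψ = +1.6946, q = Δφ/Δψ = 0.6499 → d_rh = R√(Δφ²+q²Δλ²) = 5442.5 nmi
Excess = (5442.5 − 5067.4) / 5067.4 = 375.1 / 5067.4 = 7.40% ≈ 7.4%

7.4%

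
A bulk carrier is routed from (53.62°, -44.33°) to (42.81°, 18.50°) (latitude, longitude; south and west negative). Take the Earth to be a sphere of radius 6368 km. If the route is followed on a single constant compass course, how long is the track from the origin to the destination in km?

4782 km

Δψ = ln[tan(π/4+φ₂/2)/tan(π/4+φ₁/2)] = -0.2846;  Δφ = -0.1887 rad,  Δλ = +1.0966 rad
q = Δφ/Δψ = 0.6629
d = R·√(Δφ² + q²Δλ²) = 6368·0.75097 = 4782 km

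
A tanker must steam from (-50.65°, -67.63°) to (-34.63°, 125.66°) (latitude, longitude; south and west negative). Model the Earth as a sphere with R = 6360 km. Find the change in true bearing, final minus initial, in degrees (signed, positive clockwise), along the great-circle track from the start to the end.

Initial bearing θ₁ = atan2(sin Δλ cos φ₂, cos φ₁ sin φ₂ − sin φ₁ cos φ₂ cos Δλ) = 190.93°
Final bearing θ₂ = (initial bearing from the destination back to the start) + 180° = 351.60°
Δθ = θ₂ − θ₁ = +160.7°

+160.7°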